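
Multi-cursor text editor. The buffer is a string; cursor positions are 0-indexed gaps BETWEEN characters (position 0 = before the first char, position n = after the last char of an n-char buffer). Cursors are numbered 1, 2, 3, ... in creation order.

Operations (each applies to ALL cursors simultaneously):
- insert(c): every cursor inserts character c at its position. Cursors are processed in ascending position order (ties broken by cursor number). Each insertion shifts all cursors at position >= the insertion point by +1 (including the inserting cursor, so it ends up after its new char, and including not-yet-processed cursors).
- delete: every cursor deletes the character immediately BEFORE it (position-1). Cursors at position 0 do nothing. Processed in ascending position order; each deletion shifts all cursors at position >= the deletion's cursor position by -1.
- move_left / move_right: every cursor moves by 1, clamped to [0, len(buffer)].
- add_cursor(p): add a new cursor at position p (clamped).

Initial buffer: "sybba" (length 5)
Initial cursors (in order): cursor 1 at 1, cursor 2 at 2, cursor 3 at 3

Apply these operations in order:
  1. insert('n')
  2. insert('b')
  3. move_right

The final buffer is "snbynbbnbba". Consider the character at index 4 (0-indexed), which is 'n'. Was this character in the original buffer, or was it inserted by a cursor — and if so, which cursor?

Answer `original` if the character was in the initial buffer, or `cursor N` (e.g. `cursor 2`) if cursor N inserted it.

Answer: cursor 2

Derivation:
After op 1 (insert('n')): buffer="snynbnba" (len 8), cursors c1@2 c2@4 c3@6, authorship .1.2.3..
After op 2 (insert('b')): buffer="snbynbbnbba" (len 11), cursors c1@3 c2@6 c3@9, authorship .11.22.33..
After op 3 (move_right): buffer="snbynbbnbba" (len 11), cursors c1@4 c2@7 c3@10, authorship .11.22.33..
Authorship (.=original, N=cursor N): . 1 1 . 2 2 . 3 3 . .
Index 4: author = 2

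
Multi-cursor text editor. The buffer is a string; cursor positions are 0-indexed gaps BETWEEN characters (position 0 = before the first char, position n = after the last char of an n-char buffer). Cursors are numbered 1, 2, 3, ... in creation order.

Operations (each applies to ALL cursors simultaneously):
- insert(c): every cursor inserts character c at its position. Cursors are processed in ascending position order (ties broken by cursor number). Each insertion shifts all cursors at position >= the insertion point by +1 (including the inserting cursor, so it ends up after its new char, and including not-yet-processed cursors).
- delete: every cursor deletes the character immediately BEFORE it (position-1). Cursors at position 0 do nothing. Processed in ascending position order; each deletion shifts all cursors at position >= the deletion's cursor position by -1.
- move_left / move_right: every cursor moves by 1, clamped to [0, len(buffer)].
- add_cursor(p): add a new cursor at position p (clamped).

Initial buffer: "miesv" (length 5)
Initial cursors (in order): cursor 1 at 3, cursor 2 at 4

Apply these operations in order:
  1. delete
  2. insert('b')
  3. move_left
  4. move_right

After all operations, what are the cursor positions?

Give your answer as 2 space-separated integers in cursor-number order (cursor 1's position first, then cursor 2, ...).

Answer: 4 4

Derivation:
After op 1 (delete): buffer="miv" (len 3), cursors c1@2 c2@2, authorship ...
After op 2 (insert('b')): buffer="mibbv" (len 5), cursors c1@4 c2@4, authorship ..12.
After op 3 (move_left): buffer="mibbv" (len 5), cursors c1@3 c2@3, authorship ..12.
After op 4 (move_right): buffer="mibbv" (len 5), cursors c1@4 c2@4, authorship ..12.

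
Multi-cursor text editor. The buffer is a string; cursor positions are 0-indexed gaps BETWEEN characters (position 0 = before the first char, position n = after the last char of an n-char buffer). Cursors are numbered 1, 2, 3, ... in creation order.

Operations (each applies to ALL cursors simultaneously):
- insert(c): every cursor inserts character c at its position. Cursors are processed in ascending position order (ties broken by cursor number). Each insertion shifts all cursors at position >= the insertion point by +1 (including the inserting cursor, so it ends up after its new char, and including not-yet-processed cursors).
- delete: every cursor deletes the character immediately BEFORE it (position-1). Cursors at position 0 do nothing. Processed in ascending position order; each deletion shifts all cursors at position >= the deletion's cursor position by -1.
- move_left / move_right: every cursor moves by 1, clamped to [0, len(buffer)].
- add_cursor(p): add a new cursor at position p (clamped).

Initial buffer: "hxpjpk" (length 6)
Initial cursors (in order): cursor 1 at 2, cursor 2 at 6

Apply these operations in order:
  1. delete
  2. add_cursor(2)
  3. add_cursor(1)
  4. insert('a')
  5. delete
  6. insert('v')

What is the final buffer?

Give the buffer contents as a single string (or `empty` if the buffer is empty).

After op 1 (delete): buffer="hpjp" (len 4), cursors c1@1 c2@4, authorship ....
After op 2 (add_cursor(2)): buffer="hpjp" (len 4), cursors c1@1 c3@2 c2@4, authorship ....
After op 3 (add_cursor(1)): buffer="hpjp" (len 4), cursors c1@1 c4@1 c3@2 c2@4, authorship ....
After op 4 (insert('a')): buffer="haapajpa" (len 8), cursors c1@3 c4@3 c3@5 c2@8, authorship .14.3..2
After op 5 (delete): buffer="hpjp" (len 4), cursors c1@1 c4@1 c3@2 c2@4, authorship ....
After op 6 (insert('v')): buffer="hvvpvjpv" (len 8), cursors c1@3 c4@3 c3@5 c2@8, authorship .14.3..2

Answer: hvvpvjpv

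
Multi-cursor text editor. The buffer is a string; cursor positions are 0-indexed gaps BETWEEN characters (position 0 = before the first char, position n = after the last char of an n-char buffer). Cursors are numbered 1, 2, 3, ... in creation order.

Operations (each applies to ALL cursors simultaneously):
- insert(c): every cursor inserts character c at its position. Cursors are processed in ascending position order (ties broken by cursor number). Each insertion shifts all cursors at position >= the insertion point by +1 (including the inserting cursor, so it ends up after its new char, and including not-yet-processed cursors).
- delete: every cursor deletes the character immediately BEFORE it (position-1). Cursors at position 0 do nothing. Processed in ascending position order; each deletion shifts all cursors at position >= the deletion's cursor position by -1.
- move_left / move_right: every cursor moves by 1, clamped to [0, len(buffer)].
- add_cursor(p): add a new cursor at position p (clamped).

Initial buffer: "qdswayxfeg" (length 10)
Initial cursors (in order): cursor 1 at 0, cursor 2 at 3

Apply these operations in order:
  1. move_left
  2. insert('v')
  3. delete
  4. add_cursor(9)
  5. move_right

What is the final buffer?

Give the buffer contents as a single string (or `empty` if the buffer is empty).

Answer: qdswayxfeg

Derivation:
After op 1 (move_left): buffer="qdswayxfeg" (len 10), cursors c1@0 c2@2, authorship ..........
After op 2 (insert('v')): buffer="vqdvswayxfeg" (len 12), cursors c1@1 c2@4, authorship 1..2........
After op 3 (delete): buffer="qdswayxfeg" (len 10), cursors c1@0 c2@2, authorship ..........
After op 4 (add_cursor(9)): buffer="qdswayxfeg" (len 10), cursors c1@0 c2@2 c3@9, authorship ..........
After op 5 (move_right): buffer="qdswayxfeg" (len 10), cursors c1@1 c2@3 c3@10, authorship ..........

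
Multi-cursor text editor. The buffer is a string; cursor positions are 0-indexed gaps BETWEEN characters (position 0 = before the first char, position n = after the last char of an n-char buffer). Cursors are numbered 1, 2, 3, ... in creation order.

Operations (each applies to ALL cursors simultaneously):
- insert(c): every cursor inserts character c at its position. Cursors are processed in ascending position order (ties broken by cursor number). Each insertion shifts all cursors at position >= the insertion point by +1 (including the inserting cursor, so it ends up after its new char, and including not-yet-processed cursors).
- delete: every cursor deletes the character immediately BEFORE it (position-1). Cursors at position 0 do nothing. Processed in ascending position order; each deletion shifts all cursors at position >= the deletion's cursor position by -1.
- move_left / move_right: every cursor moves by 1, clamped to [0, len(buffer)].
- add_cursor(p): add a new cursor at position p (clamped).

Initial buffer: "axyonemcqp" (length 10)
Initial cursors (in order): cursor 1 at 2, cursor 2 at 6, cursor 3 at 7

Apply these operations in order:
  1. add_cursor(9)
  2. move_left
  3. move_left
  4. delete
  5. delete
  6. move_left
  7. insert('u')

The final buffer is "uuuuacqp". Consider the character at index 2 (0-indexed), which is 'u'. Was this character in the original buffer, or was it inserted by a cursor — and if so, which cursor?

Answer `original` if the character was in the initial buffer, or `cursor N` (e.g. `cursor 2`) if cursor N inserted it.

Answer: cursor 3

Derivation:
After op 1 (add_cursor(9)): buffer="axyonemcqp" (len 10), cursors c1@2 c2@6 c3@7 c4@9, authorship ..........
After op 2 (move_left): buffer="axyonemcqp" (len 10), cursors c1@1 c2@5 c3@6 c4@8, authorship ..........
After op 3 (move_left): buffer="axyonemcqp" (len 10), cursors c1@0 c2@4 c3@5 c4@7, authorship ..........
After op 4 (delete): buffer="axyecqp" (len 7), cursors c1@0 c2@3 c3@3 c4@4, authorship .......
After op 5 (delete): buffer="acqp" (len 4), cursors c1@0 c2@1 c3@1 c4@1, authorship ....
After op 6 (move_left): buffer="acqp" (len 4), cursors c1@0 c2@0 c3@0 c4@0, authorship ....
After op 7 (insert('u')): buffer="uuuuacqp" (len 8), cursors c1@4 c2@4 c3@4 c4@4, authorship 1234....
Authorship (.=original, N=cursor N): 1 2 3 4 . . . .
Index 2: author = 3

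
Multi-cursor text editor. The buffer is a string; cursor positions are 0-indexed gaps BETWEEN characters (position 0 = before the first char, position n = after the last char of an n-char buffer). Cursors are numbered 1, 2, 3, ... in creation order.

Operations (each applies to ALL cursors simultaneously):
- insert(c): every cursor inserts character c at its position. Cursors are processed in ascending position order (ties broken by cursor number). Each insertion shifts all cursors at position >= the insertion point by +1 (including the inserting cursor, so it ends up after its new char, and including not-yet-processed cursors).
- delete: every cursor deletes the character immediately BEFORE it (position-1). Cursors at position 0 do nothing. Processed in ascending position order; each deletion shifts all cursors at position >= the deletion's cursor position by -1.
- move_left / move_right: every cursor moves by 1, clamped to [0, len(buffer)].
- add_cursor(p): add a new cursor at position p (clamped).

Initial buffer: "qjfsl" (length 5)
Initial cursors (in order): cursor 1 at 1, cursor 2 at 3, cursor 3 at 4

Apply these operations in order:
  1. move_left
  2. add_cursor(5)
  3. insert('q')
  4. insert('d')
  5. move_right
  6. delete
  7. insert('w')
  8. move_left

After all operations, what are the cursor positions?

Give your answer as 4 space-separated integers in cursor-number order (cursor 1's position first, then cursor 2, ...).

Answer: 2 6 9 12

Derivation:
After op 1 (move_left): buffer="qjfsl" (len 5), cursors c1@0 c2@2 c3@3, authorship .....
After op 2 (add_cursor(5)): buffer="qjfsl" (len 5), cursors c1@0 c2@2 c3@3 c4@5, authorship .....
After op 3 (insert('q')): buffer="qqjqfqslq" (len 9), cursors c1@1 c2@4 c3@6 c4@9, authorship 1..2.3..4
After op 4 (insert('d')): buffer="qdqjqdfqdslqd" (len 13), cursors c1@2 c2@6 c3@9 c4@13, authorship 11..22.33..44
After op 5 (move_right): buffer="qdqjqdfqdslqd" (len 13), cursors c1@3 c2@7 c3@10 c4@13, authorship 11..22.33..44
After op 6 (delete): buffer="qdjqdqdlq" (len 9), cursors c1@2 c2@5 c3@7 c4@9, authorship 11.2233.4
After op 7 (insert('w')): buffer="qdwjqdwqdwlqw" (len 13), cursors c1@3 c2@7 c3@10 c4@13, authorship 111.222333.44
After op 8 (move_left): buffer="qdwjqdwqdwlqw" (len 13), cursors c1@2 c2@6 c3@9 c4@12, authorship 111.222333.44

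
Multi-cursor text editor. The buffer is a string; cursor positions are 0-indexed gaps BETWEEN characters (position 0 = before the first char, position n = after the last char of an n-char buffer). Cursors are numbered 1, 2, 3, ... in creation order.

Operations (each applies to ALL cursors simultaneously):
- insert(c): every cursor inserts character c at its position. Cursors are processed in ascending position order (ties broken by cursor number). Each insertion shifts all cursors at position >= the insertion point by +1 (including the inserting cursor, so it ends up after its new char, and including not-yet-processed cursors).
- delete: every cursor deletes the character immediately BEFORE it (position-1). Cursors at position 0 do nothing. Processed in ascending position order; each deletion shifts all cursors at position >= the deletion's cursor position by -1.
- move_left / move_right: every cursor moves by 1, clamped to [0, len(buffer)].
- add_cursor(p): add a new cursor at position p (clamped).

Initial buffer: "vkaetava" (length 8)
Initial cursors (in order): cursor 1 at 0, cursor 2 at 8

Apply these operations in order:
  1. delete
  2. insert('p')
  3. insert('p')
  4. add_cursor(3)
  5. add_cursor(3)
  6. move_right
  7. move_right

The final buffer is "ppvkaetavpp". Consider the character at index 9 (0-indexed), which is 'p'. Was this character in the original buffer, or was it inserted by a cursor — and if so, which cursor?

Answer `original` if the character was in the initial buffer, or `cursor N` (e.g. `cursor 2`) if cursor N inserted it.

Answer: cursor 2

Derivation:
After op 1 (delete): buffer="vkaetav" (len 7), cursors c1@0 c2@7, authorship .......
After op 2 (insert('p')): buffer="pvkaetavp" (len 9), cursors c1@1 c2@9, authorship 1.......2
After op 3 (insert('p')): buffer="ppvkaetavpp" (len 11), cursors c1@2 c2@11, authorship 11.......22
After op 4 (add_cursor(3)): buffer="ppvkaetavpp" (len 11), cursors c1@2 c3@3 c2@11, authorship 11.......22
After op 5 (add_cursor(3)): buffer="ppvkaetavpp" (len 11), cursors c1@2 c3@3 c4@3 c2@11, authorship 11.......22
After op 6 (move_right): buffer="ppvkaetavpp" (len 11), cursors c1@3 c3@4 c4@4 c2@11, authorship 11.......22
After op 7 (move_right): buffer="ppvkaetavpp" (len 11), cursors c1@4 c3@5 c4@5 c2@11, authorship 11.......22
Authorship (.=original, N=cursor N): 1 1 . . . . . . . 2 2
Index 9: author = 2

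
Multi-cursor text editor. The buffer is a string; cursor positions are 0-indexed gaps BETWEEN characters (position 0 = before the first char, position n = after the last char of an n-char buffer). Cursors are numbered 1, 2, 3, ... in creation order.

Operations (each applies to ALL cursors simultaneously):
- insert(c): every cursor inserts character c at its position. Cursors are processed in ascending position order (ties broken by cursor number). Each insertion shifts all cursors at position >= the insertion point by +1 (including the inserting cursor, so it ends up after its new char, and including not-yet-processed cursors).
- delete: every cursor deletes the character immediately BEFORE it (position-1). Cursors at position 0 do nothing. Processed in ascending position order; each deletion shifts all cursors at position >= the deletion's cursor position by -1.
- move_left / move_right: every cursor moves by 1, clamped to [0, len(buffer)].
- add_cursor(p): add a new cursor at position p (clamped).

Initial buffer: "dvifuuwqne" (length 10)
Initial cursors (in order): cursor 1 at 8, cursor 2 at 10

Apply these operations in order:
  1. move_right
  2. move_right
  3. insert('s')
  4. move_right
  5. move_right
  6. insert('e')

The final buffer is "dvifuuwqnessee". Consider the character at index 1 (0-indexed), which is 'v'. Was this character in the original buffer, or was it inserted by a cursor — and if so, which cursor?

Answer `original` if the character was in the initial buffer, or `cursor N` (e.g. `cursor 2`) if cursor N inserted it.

Answer: original

Derivation:
After op 1 (move_right): buffer="dvifuuwqne" (len 10), cursors c1@9 c2@10, authorship ..........
After op 2 (move_right): buffer="dvifuuwqne" (len 10), cursors c1@10 c2@10, authorship ..........
After op 3 (insert('s')): buffer="dvifuuwqness" (len 12), cursors c1@12 c2@12, authorship ..........12
After op 4 (move_right): buffer="dvifuuwqness" (len 12), cursors c1@12 c2@12, authorship ..........12
After op 5 (move_right): buffer="dvifuuwqness" (len 12), cursors c1@12 c2@12, authorship ..........12
After op 6 (insert('e')): buffer="dvifuuwqnessee" (len 14), cursors c1@14 c2@14, authorship ..........1212
Authorship (.=original, N=cursor N): . . . . . . . . . . 1 2 1 2
Index 1: author = original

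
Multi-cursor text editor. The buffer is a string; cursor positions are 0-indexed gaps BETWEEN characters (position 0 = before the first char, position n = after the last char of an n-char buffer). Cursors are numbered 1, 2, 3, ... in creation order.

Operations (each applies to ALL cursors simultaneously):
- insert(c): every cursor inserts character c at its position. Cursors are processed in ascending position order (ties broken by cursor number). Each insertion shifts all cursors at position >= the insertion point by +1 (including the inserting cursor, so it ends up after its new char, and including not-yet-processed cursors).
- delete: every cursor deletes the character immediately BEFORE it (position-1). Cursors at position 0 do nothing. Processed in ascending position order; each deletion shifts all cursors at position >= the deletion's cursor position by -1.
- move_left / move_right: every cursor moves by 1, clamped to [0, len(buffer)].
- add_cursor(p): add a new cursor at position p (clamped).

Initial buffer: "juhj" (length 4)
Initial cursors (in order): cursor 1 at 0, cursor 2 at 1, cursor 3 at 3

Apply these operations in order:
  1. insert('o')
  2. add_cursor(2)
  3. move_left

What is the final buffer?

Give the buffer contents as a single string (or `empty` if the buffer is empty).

Answer: ojouhoj

Derivation:
After op 1 (insert('o')): buffer="ojouhoj" (len 7), cursors c1@1 c2@3 c3@6, authorship 1.2..3.
After op 2 (add_cursor(2)): buffer="ojouhoj" (len 7), cursors c1@1 c4@2 c2@3 c3@6, authorship 1.2..3.
After op 3 (move_left): buffer="ojouhoj" (len 7), cursors c1@0 c4@1 c2@2 c3@5, authorship 1.2..3.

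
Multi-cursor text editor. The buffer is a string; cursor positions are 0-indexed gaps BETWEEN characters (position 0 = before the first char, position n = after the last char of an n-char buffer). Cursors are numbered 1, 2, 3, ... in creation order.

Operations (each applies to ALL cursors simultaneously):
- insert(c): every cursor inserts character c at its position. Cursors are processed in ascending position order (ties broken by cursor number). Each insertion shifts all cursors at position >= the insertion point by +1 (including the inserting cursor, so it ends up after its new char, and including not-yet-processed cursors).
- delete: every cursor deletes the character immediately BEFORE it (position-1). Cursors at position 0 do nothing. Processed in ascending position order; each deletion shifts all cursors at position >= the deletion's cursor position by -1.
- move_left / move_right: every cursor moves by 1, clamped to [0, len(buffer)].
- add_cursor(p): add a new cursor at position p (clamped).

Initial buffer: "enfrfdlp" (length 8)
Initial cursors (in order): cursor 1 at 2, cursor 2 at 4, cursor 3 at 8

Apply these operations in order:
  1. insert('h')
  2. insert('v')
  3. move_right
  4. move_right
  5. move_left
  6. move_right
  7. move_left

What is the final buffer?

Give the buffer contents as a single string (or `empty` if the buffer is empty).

Answer: enhvfrhvfdlphv

Derivation:
After op 1 (insert('h')): buffer="enhfrhfdlph" (len 11), cursors c1@3 c2@6 c3@11, authorship ..1..2....3
After op 2 (insert('v')): buffer="enhvfrhvfdlphv" (len 14), cursors c1@4 c2@8 c3@14, authorship ..11..22....33
After op 3 (move_right): buffer="enhvfrhvfdlphv" (len 14), cursors c1@5 c2@9 c3@14, authorship ..11..22....33
After op 4 (move_right): buffer="enhvfrhvfdlphv" (len 14), cursors c1@6 c2@10 c3@14, authorship ..11..22....33
After op 5 (move_left): buffer="enhvfrhvfdlphv" (len 14), cursors c1@5 c2@9 c3@13, authorship ..11..22....33
After op 6 (move_right): buffer="enhvfrhvfdlphv" (len 14), cursors c1@6 c2@10 c3@14, authorship ..11..22....33
After op 7 (move_left): buffer="enhvfrhvfdlphv" (len 14), cursors c1@5 c2@9 c3@13, authorship ..11..22....33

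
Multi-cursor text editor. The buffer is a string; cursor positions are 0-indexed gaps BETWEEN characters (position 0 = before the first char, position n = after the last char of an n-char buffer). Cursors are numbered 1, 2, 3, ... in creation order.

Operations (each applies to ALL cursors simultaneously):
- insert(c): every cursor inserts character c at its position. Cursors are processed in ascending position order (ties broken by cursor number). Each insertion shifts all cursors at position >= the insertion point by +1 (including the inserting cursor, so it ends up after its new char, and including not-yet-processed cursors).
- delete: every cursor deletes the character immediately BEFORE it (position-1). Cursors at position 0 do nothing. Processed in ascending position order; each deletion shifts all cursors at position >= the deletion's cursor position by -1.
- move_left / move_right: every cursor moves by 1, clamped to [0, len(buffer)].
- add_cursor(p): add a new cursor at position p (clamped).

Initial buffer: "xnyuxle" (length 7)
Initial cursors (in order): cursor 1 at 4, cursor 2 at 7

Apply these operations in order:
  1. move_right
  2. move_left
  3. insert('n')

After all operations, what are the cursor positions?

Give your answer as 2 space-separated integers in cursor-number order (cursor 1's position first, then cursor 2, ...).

Answer: 5 8

Derivation:
After op 1 (move_right): buffer="xnyuxle" (len 7), cursors c1@5 c2@7, authorship .......
After op 2 (move_left): buffer="xnyuxle" (len 7), cursors c1@4 c2@6, authorship .......
After op 3 (insert('n')): buffer="xnyunxlne" (len 9), cursors c1@5 c2@8, authorship ....1..2.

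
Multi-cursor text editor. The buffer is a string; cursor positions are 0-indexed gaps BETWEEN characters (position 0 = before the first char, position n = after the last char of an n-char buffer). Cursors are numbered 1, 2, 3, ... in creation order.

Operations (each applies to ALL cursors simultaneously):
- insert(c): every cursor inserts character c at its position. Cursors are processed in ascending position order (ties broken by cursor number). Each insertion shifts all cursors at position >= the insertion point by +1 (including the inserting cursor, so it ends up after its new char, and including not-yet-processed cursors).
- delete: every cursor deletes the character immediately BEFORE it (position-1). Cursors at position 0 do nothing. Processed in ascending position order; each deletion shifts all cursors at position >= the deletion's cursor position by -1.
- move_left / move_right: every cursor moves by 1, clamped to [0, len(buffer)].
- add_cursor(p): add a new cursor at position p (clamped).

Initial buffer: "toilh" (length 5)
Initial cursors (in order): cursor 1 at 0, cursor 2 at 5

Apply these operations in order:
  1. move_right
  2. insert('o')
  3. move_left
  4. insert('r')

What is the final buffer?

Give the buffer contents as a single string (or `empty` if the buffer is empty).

Answer: trooilhro

Derivation:
After op 1 (move_right): buffer="toilh" (len 5), cursors c1@1 c2@5, authorship .....
After op 2 (insert('o')): buffer="tooilho" (len 7), cursors c1@2 c2@7, authorship .1....2
After op 3 (move_left): buffer="tooilho" (len 7), cursors c1@1 c2@6, authorship .1....2
After op 4 (insert('r')): buffer="trooilhro" (len 9), cursors c1@2 c2@8, authorship .11....22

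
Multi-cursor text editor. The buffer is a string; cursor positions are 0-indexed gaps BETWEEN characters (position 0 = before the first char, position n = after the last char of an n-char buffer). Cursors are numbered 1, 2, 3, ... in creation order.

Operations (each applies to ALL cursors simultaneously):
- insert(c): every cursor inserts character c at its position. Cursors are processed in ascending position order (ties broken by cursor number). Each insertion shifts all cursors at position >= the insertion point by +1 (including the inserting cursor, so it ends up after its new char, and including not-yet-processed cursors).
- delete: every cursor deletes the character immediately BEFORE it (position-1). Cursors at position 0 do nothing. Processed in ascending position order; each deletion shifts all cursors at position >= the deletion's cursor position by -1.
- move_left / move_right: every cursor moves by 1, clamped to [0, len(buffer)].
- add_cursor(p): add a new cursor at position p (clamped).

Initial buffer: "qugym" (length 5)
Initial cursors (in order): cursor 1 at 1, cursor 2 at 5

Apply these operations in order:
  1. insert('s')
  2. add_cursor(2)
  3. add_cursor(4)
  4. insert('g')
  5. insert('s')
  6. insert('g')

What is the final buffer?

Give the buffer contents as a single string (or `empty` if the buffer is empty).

After op 1 (insert('s')): buffer="qsugyms" (len 7), cursors c1@2 c2@7, authorship .1....2
After op 2 (add_cursor(2)): buffer="qsugyms" (len 7), cursors c1@2 c3@2 c2@7, authorship .1....2
After op 3 (add_cursor(4)): buffer="qsugyms" (len 7), cursors c1@2 c3@2 c4@4 c2@7, authorship .1....2
After op 4 (insert('g')): buffer="qsgguggymsg" (len 11), cursors c1@4 c3@4 c4@7 c2@11, authorship .113..4..22
After op 5 (insert('s')): buffer="qsggssuggsymsgs" (len 15), cursors c1@6 c3@6 c4@10 c2@15, authorship .11313..44..222
After op 6 (insert('g')): buffer="qsggssgguggsgymsgsg" (len 19), cursors c1@8 c3@8 c4@13 c2@19, authorship .1131313..444..2222

Answer: qsggssgguggsgymsgsg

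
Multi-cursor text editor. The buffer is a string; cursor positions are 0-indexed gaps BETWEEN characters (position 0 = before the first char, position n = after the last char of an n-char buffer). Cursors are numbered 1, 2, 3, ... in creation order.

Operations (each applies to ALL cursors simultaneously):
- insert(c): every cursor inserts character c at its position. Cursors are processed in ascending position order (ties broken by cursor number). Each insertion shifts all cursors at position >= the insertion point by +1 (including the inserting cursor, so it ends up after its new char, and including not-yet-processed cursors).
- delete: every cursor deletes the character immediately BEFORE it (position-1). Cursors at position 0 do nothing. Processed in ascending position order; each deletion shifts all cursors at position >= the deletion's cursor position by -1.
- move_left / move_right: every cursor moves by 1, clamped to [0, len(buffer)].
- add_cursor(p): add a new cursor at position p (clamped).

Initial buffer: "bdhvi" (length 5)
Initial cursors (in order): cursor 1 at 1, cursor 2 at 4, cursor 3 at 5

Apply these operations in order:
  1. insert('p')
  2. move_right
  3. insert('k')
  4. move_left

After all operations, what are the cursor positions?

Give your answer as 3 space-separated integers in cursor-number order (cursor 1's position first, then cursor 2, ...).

After op 1 (insert('p')): buffer="bpdhvpip" (len 8), cursors c1@2 c2@6 c3@8, authorship .1...2.3
After op 2 (move_right): buffer="bpdhvpip" (len 8), cursors c1@3 c2@7 c3@8, authorship .1...2.3
After op 3 (insert('k')): buffer="bpdkhvpikpk" (len 11), cursors c1@4 c2@9 c3@11, authorship .1.1..2.233
After op 4 (move_left): buffer="bpdkhvpikpk" (len 11), cursors c1@3 c2@8 c3@10, authorship .1.1..2.233

Answer: 3 8 10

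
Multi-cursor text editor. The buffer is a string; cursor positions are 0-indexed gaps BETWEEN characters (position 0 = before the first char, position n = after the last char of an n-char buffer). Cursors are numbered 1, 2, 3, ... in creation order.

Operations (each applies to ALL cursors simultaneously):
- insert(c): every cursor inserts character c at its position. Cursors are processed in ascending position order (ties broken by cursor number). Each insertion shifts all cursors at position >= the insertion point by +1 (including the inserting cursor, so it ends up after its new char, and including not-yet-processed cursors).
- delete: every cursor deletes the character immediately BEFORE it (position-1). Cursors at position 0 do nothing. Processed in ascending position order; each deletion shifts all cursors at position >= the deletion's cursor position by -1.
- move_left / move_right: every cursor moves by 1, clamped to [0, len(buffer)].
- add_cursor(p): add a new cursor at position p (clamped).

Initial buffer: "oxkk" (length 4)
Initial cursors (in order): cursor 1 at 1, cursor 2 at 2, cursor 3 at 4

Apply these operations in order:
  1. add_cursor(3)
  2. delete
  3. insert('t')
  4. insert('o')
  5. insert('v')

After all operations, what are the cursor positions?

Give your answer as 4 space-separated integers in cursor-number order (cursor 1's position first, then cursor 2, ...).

After op 1 (add_cursor(3)): buffer="oxkk" (len 4), cursors c1@1 c2@2 c4@3 c3@4, authorship ....
After op 2 (delete): buffer="" (len 0), cursors c1@0 c2@0 c3@0 c4@0, authorship 
After op 3 (insert('t')): buffer="tttt" (len 4), cursors c1@4 c2@4 c3@4 c4@4, authorship 1234
After op 4 (insert('o')): buffer="ttttoooo" (len 8), cursors c1@8 c2@8 c3@8 c4@8, authorship 12341234
After op 5 (insert('v')): buffer="ttttoooovvvv" (len 12), cursors c1@12 c2@12 c3@12 c4@12, authorship 123412341234

Answer: 12 12 12 12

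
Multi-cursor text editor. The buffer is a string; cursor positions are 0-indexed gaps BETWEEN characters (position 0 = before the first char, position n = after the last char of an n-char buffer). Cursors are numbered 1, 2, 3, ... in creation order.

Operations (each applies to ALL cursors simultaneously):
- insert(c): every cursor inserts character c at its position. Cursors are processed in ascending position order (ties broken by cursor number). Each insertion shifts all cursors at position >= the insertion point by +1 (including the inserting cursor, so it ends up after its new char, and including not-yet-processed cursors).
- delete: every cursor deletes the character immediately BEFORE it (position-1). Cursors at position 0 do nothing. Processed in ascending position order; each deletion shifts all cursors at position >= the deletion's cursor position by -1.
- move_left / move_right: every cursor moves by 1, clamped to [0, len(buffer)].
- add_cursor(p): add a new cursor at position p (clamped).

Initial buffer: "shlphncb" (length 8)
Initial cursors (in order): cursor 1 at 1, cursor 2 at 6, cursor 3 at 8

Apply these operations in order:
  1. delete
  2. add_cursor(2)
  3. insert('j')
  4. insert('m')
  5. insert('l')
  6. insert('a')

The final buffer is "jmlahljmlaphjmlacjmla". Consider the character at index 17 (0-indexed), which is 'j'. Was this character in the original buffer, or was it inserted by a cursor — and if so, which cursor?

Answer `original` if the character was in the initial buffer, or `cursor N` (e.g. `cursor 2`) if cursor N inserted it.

After op 1 (delete): buffer="hlphc" (len 5), cursors c1@0 c2@4 c3@5, authorship .....
After op 2 (add_cursor(2)): buffer="hlphc" (len 5), cursors c1@0 c4@2 c2@4 c3@5, authorship .....
After op 3 (insert('j')): buffer="jhljphjcj" (len 9), cursors c1@1 c4@4 c2@7 c3@9, authorship 1..4..2.3
After op 4 (insert('m')): buffer="jmhljmphjmcjm" (len 13), cursors c1@2 c4@6 c2@10 c3@13, authorship 11..44..22.33
After op 5 (insert('l')): buffer="jmlhljmlphjmlcjml" (len 17), cursors c1@3 c4@8 c2@13 c3@17, authorship 111..444..222.333
After op 6 (insert('a')): buffer="jmlahljmlaphjmlacjmla" (len 21), cursors c1@4 c4@10 c2@16 c3@21, authorship 1111..4444..2222.3333
Authorship (.=original, N=cursor N): 1 1 1 1 . . 4 4 4 4 . . 2 2 2 2 . 3 3 3 3
Index 17: author = 3

Answer: cursor 3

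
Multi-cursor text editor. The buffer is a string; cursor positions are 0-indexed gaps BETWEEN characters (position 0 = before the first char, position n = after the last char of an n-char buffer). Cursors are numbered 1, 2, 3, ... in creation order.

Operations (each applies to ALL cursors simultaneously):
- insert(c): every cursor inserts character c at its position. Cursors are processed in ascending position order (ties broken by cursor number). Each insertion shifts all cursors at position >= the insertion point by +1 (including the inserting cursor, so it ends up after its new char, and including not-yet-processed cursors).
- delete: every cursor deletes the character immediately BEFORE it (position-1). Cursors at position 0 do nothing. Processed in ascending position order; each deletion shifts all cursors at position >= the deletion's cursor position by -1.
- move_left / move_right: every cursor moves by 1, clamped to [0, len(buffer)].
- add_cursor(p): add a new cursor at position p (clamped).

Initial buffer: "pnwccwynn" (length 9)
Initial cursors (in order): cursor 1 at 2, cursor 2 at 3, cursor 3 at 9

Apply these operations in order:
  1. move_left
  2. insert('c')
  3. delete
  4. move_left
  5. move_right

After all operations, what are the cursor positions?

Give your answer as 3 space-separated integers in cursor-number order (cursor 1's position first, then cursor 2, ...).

After op 1 (move_left): buffer="pnwccwynn" (len 9), cursors c1@1 c2@2 c3@8, authorship .........
After op 2 (insert('c')): buffer="pcncwccwyncn" (len 12), cursors c1@2 c2@4 c3@11, authorship .1.2......3.
After op 3 (delete): buffer="pnwccwynn" (len 9), cursors c1@1 c2@2 c3@8, authorship .........
After op 4 (move_left): buffer="pnwccwynn" (len 9), cursors c1@0 c2@1 c3@7, authorship .........
After op 5 (move_right): buffer="pnwccwynn" (len 9), cursors c1@1 c2@2 c3@8, authorship .........

Answer: 1 2 8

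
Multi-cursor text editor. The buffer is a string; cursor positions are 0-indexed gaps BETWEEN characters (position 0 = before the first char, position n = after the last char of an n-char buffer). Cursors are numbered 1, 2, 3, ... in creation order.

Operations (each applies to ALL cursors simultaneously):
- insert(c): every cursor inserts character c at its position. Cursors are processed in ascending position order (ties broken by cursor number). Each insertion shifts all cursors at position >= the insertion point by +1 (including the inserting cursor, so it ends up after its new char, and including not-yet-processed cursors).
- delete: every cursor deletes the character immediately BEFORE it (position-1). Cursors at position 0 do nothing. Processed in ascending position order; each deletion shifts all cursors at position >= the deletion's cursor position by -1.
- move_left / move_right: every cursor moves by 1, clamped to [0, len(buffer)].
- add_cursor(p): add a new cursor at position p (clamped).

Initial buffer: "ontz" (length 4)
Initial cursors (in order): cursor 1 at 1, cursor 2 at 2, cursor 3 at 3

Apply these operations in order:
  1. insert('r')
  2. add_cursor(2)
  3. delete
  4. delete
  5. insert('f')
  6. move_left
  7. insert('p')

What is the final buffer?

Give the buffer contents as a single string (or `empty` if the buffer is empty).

Answer: fffppppfz

Derivation:
After op 1 (insert('r')): buffer="ornrtrz" (len 7), cursors c1@2 c2@4 c3@6, authorship .1.2.3.
After op 2 (add_cursor(2)): buffer="ornrtrz" (len 7), cursors c1@2 c4@2 c2@4 c3@6, authorship .1.2.3.
After op 3 (delete): buffer="ntz" (len 3), cursors c1@0 c4@0 c2@1 c3@2, authorship ...
After op 4 (delete): buffer="z" (len 1), cursors c1@0 c2@0 c3@0 c4@0, authorship .
After op 5 (insert('f')): buffer="ffffz" (len 5), cursors c1@4 c2@4 c3@4 c4@4, authorship 1234.
After op 6 (move_left): buffer="ffffz" (len 5), cursors c1@3 c2@3 c3@3 c4@3, authorship 1234.
After op 7 (insert('p')): buffer="fffppppfz" (len 9), cursors c1@7 c2@7 c3@7 c4@7, authorship 12312344.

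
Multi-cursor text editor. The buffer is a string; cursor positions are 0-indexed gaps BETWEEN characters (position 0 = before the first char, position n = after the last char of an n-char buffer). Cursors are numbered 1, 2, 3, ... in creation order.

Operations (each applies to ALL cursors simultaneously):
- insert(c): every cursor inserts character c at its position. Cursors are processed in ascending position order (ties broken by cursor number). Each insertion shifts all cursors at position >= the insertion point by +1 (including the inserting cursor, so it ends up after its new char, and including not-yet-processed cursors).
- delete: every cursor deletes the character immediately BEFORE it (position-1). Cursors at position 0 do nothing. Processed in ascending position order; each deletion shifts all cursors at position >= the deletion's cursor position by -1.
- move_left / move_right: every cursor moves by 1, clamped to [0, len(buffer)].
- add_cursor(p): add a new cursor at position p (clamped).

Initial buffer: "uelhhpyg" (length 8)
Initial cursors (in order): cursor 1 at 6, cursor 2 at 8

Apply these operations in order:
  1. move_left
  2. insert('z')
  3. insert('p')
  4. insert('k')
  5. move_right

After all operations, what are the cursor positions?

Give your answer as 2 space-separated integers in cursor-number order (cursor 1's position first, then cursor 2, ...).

Answer: 9 14

Derivation:
After op 1 (move_left): buffer="uelhhpyg" (len 8), cursors c1@5 c2@7, authorship ........
After op 2 (insert('z')): buffer="uelhhzpyzg" (len 10), cursors c1@6 c2@9, authorship .....1..2.
After op 3 (insert('p')): buffer="uelhhzppyzpg" (len 12), cursors c1@7 c2@11, authorship .....11..22.
After op 4 (insert('k')): buffer="uelhhzpkpyzpkg" (len 14), cursors c1@8 c2@13, authorship .....111..222.
After op 5 (move_right): buffer="uelhhzpkpyzpkg" (len 14), cursors c1@9 c2@14, authorship .....111..222.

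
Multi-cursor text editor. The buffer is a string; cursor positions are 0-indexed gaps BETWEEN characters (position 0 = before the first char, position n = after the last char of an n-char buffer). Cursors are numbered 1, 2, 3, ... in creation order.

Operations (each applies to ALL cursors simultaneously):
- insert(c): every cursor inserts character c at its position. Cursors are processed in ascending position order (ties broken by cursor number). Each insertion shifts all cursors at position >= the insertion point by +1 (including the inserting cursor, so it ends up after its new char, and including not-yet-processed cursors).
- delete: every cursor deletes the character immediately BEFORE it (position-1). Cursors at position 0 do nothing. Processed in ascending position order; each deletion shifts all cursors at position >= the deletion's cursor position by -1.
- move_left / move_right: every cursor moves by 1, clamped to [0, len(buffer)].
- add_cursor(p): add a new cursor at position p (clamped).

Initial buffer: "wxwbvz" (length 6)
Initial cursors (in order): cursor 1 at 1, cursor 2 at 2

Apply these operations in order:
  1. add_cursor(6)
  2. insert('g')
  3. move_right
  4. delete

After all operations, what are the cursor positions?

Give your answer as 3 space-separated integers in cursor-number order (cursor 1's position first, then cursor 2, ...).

Answer: 2 3 6

Derivation:
After op 1 (add_cursor(6)): buffer="wxwbvz" (len 6), cursors c1@1 c2@2 c3@6, authorship ......
After op 2 (insert('g')): buffer="wgxgwbvzg" (len 9), cursors c1@2 c2@4 c3@9, authorship .1.2....3
After op 3 (move_right): buffer="wgxgwbvzg" (len 9), cursors c1@3 c2@5 c3@9, authorship .1.2....3
After op 4 (delete): buffer="wggbvz" (len 6), cursors c1@2 c2@3 c3@6, authorship .12...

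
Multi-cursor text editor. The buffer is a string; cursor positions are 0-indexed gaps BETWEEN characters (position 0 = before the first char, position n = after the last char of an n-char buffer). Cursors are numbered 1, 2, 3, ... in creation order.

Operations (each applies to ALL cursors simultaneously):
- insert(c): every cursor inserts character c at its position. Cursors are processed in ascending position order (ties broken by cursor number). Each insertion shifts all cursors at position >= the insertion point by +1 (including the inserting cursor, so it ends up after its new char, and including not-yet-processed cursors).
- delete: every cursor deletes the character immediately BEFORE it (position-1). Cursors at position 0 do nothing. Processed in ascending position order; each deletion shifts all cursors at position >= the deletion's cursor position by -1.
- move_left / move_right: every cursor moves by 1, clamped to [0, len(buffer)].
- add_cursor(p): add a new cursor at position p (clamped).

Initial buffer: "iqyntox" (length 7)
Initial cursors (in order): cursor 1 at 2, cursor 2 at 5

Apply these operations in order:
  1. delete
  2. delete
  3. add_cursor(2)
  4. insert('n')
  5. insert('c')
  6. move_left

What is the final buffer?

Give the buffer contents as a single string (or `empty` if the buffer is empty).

After op 1 (delete): buffer="iynox" (len 5), cursors c1@1 c2@3, authorship .....
After op 2 (delete): buffer="yox" (len 3), cursors c1@0 c2@1, authorship ...
After op 3 (add_cursor(2)): buffer="yox" (len 3), cursors c1@0 c2@1 c3@2, authorship ...
After op 4 (insert('n')): buffer="nynonx" (len 6), cursors c1@1 c2@3 c3@5, authorship 1.2.3.
After op 5 (insert('c')): buffer="ncynconcx" (len 9), cursors c1@2 c2@5 c3@8, authorship 11.22.33.
After op 6 (move_left): buffer="ncynconcx" (len 9), cursors c1@1 c2@4 c3@7, authorship 11.22.33.

Answer: ncynconcx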